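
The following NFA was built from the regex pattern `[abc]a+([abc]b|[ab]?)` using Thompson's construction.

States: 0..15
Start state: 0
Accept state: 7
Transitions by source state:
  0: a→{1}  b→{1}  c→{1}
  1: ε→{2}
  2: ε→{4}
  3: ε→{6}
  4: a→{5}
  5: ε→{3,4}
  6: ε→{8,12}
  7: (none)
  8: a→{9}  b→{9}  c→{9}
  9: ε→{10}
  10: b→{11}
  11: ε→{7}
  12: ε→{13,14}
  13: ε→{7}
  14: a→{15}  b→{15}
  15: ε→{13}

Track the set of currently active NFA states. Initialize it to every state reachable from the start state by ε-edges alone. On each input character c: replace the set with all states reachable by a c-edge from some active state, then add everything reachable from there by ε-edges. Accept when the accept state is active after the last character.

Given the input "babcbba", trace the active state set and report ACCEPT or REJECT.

start: ε-closure({0}) = {0}
'b' @ 1: {1,2,4}
'a' @ 2: {3,4,5,6,7,8,12,13,14}  ✓accept
'b' @ 3: {7,9,10,13,15}  ✓accept
'c' @ 4: {}  — no active states
rest 'bba' ignored (set empty)
final: {}; accept 7 not in set

Answer: REJECT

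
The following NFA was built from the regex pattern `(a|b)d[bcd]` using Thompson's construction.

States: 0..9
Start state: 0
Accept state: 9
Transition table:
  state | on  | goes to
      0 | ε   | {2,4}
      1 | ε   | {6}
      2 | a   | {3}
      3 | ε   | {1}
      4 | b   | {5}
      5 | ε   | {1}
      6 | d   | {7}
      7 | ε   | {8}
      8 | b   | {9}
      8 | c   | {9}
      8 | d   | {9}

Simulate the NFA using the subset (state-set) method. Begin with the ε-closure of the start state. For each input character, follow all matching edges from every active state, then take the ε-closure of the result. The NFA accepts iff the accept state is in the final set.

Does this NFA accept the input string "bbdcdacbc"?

start: ε-closure({0}) = {0,2,4}
'b' @ 1: {1,5,6}
'b' @ 2: {}  — state set empty
rest 'dcdacbc' ignored (set empty)
final: {}; accept 9 not in set

Answer: REJECT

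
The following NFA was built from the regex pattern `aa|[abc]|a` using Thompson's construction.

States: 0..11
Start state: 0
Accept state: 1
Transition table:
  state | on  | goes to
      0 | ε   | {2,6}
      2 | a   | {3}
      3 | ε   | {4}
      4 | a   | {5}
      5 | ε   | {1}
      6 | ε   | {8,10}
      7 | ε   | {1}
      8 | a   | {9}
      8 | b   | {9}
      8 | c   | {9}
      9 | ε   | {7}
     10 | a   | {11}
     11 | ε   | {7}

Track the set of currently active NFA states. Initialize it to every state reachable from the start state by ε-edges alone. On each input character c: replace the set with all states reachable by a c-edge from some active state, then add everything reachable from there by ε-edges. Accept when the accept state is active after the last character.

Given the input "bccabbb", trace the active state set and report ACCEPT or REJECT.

Answer: REJECT

Trace:
S₀ = ε-closure({0}) = {0,2,6,8,10}
'b' @ 1: {1,7,9}  (accept∈set)
'c' @ 2: {}  — no active states
rest 'cabbb' ignored (set empty)
end set {} — state 1 not in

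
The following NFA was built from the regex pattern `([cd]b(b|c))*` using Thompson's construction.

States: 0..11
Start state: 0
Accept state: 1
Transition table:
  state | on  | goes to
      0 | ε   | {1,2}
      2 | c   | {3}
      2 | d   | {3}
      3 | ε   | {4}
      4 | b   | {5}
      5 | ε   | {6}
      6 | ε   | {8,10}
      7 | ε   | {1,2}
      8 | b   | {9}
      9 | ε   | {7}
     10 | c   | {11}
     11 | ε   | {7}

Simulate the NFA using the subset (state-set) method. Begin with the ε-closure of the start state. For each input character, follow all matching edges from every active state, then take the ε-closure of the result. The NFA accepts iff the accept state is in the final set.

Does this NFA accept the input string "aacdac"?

start: ε-closure({0}) = {0,1,2}
'a' @ 1: {}  — dead — no transitions
rest 'acdac' ignored (set empty)
final: {}; accept 1 not in set

Answer: REJECT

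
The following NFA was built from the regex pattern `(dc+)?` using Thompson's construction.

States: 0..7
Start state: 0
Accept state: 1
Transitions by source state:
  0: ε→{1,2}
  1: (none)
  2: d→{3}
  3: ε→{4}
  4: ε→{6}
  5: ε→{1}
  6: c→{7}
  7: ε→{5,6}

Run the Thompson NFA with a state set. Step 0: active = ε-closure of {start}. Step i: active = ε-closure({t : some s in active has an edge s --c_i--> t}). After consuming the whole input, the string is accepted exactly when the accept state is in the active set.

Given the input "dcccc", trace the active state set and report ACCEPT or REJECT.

Answer: ACCEPT

Steps:
start: ε-closure({0}) = {0,1,2}
'd' @ 1: {3,4,6}
'c' @ 2: {1,5,6,7}  [accepting]
'c' @ 3: {1,5,6,7}  [accepting]
'c' @ 4: {1,5,6,7}  [accepting]
'c' @ 5: {1,5,6,7}  [accepting]
end set {1,5,6,7} — state 1 in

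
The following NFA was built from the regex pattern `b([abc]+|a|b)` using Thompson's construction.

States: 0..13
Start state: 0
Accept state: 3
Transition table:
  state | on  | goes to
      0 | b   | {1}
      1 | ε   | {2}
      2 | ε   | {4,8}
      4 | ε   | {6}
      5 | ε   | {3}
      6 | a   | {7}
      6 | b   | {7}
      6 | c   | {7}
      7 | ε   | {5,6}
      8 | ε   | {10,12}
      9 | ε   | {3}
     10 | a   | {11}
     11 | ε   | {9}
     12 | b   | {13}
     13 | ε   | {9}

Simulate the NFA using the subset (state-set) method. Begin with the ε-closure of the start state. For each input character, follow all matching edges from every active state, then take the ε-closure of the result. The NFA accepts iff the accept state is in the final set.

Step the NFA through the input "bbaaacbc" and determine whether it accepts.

start: ε-closure({0}) = {0}
'b' @ 1: {1,2,4,6,8,10,12}
'b' @ 2: {3,5,6,7,9,13}  (accept∈set)
'a' @ 3: {3,5,6,7}  (accept∈set)
'a' @ 4: {3,5,6,7}  (accept∈set)
'a' @ 5: {3,5,6,7}  (accept∈set)
'c' @ 6: {3,5,6,7}  (accept∈set)
'b' @ 7: {3,5,6,7}  (accept∈set)
'c' @ 8: {3,5,6,7}  (accept∈set)
final: {3,5,6,7}; accept 3 in set

Answer: ACCEPT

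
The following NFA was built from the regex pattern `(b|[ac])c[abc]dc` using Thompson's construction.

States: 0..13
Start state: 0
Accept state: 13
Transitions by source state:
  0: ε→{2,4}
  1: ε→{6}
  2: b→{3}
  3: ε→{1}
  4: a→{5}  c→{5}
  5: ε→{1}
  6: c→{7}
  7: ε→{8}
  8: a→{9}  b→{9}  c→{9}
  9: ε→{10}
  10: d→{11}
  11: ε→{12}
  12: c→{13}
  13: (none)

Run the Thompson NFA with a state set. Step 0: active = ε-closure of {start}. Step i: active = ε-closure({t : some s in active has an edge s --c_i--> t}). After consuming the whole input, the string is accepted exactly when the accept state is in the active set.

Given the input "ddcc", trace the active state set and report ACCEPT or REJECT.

S₀ = ε-closure({0}) = {0,2,4}
'd' @ 1: {}  — dead — no transitions
rest 'dcc' ignored (set empty)
end set {} — state 13 not in

Answer: REJECT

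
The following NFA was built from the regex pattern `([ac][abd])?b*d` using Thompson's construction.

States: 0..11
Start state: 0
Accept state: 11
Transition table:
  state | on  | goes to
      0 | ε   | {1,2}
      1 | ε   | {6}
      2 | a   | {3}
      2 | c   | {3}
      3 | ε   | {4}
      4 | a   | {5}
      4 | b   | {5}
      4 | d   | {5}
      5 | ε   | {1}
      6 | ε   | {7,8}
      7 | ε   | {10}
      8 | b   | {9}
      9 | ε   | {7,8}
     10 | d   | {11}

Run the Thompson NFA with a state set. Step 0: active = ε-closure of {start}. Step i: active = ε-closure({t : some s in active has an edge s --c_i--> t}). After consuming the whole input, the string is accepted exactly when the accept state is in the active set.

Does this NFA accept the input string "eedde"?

Answer: REJECT

Steps:
start: ε-closure({0}) = {0,1,2,6,7,8,10}
'e' @ 1: {}  — state set empty
rest 'edde' ignored (set empty)
end set {} — state 11 not in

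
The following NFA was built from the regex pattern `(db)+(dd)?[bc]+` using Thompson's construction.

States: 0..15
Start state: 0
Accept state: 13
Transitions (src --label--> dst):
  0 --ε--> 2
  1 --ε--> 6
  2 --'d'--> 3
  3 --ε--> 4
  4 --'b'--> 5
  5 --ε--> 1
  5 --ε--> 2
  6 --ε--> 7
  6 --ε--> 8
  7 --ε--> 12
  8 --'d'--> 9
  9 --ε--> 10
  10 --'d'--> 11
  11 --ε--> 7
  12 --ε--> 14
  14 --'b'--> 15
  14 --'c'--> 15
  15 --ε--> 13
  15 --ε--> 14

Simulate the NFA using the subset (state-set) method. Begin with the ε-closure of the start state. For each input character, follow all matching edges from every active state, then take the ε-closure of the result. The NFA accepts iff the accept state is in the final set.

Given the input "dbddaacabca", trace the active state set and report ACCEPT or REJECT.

start: ε-closure({0}) = {0,2}
'd' @ 1: {3,4}
'b' @ 2: {1,2,5,6,7,8,12,14}
'd' @ 3: {3,4,9,10}
'd' @ 4: {7,11,12,14}
'a' @ 5: {}  — state set empty
rest 'acabca' ignored (set empty)
after full input: {}  (accept=13 not in)

Answer: REJECT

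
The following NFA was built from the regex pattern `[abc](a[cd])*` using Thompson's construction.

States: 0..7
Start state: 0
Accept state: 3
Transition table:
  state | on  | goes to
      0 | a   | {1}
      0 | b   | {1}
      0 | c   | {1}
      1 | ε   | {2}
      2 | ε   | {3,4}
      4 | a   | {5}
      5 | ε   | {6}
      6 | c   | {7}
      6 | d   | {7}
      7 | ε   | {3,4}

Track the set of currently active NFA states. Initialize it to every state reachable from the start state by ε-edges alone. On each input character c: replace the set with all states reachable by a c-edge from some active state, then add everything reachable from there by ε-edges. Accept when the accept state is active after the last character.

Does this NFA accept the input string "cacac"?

Answer: ACCEPT

Steps:
S₀ = ε-closure({0}) = {0}
'c' @ 1: {1,2,3,4}  ✓accept
'a' @ 2: {5,6}
'c' @ 3: {3,4,7}  ✓accept
'a' @ 4: {5,6}
'c' @ 5: {3,4,7}  ✓accept
after full input: {3,4,7}  (accept=3 in)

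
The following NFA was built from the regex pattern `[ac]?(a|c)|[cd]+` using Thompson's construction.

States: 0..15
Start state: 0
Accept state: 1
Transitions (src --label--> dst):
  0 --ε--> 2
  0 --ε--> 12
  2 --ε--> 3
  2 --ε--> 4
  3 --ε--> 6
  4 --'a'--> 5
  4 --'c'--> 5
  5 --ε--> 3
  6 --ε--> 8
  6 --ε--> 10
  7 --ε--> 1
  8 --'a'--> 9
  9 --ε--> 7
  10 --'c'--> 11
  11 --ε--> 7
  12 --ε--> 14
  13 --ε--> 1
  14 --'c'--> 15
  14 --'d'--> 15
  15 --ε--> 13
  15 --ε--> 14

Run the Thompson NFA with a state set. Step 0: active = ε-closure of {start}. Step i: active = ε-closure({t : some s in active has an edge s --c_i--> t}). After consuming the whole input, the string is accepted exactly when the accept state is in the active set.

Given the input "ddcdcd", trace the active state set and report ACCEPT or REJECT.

Answer: ACCEPT

Trace:
start: ε-closure({0}) = {0,2,3,4,6,8,10,12,14}
'd' @ 1: {1,13,14,15}  (accept∈set)
'd' @ 2: {1,13,14,15}  (accept∈set)
'c' @ 3: {1,13,14,15}  (accept∈set)
'd' @ 4: {1,13,14,15}  (accept∈set)
'c' @ 5: {1,13,14,15}  (accept∈set)
'd' @ 6: {1,13,14,15}  (accept∈set)
final: {1,13,14,15}; accept 1 in set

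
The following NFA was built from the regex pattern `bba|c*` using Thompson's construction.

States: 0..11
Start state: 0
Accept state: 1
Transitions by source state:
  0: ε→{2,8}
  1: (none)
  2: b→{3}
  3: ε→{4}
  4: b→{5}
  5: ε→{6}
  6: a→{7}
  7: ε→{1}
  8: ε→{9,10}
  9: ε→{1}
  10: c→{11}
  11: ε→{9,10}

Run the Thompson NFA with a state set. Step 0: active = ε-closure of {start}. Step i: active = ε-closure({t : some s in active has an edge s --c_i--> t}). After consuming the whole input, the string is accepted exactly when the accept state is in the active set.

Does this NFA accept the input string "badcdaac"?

initial (ε-close {0}): {0,1,2,8,9,10}
'b' @ 1: {3,4}
'a' @ 2: {}  — state set empty
rest 'dcdaac' ignored (set empty)
final: {}; accept 1 not in set

Answer: REJECT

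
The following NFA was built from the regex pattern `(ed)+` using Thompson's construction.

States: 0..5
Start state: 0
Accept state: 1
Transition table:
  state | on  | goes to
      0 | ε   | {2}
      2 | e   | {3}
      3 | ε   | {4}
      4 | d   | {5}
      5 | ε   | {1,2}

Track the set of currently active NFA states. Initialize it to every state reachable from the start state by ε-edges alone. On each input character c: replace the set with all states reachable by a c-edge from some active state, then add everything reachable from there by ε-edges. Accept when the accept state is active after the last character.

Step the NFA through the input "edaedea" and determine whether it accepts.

Answer: REJECT

Derivation:
S₀ = ε-closure({0}) = {0,2}
'e' @ 1: {3,4}
'd' @ 2: {1,2,5}  ✓accept
'a' @ 3: {}  — state set empty
rest 'edea' ignored (set empty)
after full input: {}  (accept=1 not in)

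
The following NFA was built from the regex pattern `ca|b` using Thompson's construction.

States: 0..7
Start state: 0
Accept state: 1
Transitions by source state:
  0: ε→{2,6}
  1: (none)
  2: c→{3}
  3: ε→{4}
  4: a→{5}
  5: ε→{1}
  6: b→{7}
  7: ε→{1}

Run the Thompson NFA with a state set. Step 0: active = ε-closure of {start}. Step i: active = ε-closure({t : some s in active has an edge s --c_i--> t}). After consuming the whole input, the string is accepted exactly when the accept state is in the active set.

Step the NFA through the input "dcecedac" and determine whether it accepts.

S₀ = ε-closure({0}) = {0,2,6}
'd' @ 1: {}  — dead — no transitions
rest 'cecedac' ignored (set empty)
end set {} — state 1 not in

Answer: REJECT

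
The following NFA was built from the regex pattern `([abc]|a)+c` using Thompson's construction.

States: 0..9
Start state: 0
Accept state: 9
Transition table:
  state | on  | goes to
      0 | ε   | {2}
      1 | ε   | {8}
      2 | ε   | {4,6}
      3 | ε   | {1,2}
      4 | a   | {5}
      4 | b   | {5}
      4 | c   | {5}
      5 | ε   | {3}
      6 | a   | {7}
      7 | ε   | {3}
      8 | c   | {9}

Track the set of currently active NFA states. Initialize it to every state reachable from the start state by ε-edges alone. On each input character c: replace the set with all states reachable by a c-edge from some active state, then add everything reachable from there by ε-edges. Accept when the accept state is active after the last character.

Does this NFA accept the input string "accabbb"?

initial (ε-close {0}): {0,2,4,6}
'a' @ 1: {1,2,3,4,5,6,7,8}
'c' @ 2: {1,2,3,4,5,6,8,9}  ✓accept
'c' @ 3: {1,2,3,4,5,6,8,9}  ✓accept
'a' @ 4: {1,2,3,4,5,6,7,8}
'b' @ 5: {1,2,3,4,5,6,8}
'b' @ 6: {1,2,3,4,5,6,8}
'b' @ 7: {1,2,3,4,5,6,8}
after full input: {1,2,3,4,5,6,8}  (accept=9 not in)

Answer: REJECT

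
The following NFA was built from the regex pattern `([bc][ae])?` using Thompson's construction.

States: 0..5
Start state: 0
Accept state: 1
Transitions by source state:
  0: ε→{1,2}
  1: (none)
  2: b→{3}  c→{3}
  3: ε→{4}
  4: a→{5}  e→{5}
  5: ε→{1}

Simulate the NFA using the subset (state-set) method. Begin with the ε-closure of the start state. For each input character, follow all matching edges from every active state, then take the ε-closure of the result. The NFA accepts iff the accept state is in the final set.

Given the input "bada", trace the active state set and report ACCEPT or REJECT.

Answer: REJECT

Steps:
start: ε-closure({0}) = {0,1,2}
'b' @ 1: {3,4}
'a' @ 2: {1,5}  (accept∈set)
'd' @ 3: {}  — no active states
rest 'a' ignored (set empty)
final: {}; accept 1 not in set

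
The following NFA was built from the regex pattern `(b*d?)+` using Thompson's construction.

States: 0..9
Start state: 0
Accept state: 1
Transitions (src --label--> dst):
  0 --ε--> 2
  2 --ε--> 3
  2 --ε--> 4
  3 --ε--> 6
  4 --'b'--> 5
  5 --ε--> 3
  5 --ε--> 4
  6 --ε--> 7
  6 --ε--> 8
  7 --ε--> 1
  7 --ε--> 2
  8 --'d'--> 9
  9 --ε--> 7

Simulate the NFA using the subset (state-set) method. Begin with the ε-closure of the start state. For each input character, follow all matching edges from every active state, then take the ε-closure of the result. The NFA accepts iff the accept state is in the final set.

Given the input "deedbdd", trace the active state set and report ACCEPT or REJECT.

S₀ = ε-closure({0}) = {0,1,2,3,4,6,7,8}
'd' @ 1: {1,2,3,4,6,7,8,9}  (accept∈set)
'e' @ 2: {}  — dead — no transitions
rest 'edbdd' ignored (set empty)
end set {} — state 1 not in

Answer: REJECT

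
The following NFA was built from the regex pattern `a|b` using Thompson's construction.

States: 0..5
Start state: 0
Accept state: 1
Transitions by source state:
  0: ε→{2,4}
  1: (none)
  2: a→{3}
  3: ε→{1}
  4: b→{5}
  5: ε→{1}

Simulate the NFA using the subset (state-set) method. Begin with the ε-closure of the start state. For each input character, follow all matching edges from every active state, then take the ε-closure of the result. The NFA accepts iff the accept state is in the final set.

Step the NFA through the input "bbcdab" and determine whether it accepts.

Answer: REJECT

Derivation:
start: ε-closure({0}) = {0,2,4}
'b' @ 1: {1,5}  (accept∈set)
'b' @ 2: {}  — no active states
rest 'cdab' ignored (set empty)
end set {} — state 1 not in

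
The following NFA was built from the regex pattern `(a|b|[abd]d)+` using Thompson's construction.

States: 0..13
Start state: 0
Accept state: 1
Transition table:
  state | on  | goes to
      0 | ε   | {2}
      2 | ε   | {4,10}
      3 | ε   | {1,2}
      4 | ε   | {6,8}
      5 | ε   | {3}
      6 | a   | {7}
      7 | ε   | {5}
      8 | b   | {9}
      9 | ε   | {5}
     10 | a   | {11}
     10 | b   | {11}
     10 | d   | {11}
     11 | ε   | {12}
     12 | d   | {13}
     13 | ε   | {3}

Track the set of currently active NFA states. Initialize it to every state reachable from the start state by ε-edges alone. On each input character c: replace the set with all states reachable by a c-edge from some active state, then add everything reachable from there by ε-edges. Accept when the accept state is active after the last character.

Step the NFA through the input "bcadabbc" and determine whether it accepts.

S₀ = ε-closure({0}) = {0,2,4,6,8,10}
'b' @ 1: {1,2,3,4,5,6,8,9,10,11,12}  (accept∈set)
'c' @ 2: {}  — no active states
rest 'adabbc' ignored (set empty)
end set {} — state 1 not in

Answer: REJECT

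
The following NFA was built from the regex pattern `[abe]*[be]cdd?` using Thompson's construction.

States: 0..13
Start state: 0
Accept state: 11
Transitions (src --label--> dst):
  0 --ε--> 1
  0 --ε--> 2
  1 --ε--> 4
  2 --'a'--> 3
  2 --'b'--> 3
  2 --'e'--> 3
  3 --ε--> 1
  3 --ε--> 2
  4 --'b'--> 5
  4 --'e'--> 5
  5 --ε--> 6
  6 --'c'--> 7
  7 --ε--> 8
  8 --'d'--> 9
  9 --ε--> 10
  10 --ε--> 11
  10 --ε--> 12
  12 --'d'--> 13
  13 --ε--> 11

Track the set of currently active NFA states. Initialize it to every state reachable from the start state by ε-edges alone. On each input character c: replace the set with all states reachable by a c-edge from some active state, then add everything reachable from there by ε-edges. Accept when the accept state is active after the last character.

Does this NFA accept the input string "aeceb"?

Answer: REJECT

Derivation:
initial (ε-close {0}): {0,1,2,4}
'a' @ 1: {1,2,3,4}
'e' @ 2: {1,2,3,4,5,6}
'c' @ 3: {7,8}
'e' @ 4: {}  — state set empty
rest 'b' ignored (set empty)
after full input: {}  (accept=11 not in)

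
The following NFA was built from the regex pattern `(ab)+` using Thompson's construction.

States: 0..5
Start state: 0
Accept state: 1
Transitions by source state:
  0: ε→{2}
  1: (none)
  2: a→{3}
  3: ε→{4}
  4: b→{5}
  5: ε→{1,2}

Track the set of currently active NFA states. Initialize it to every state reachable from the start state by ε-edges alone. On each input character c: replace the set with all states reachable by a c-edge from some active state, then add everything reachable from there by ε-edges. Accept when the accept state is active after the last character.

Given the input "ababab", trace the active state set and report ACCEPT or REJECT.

S₀ = ε-closure({0}) = {0,2}
'a' @ 1: {3,4}
'b' @ 2: {1,2,5}  (accept∈set)
'a' @ 3: {3,4}
'b' @ 4: {1,2,5}  (accept∈set)
'a' @ 5: {3,4}
'b' @ 6: {1,2,5}  (accept∈set)
after full input: {1,2,5}  (accept=1 in)

Answer: ACCEPT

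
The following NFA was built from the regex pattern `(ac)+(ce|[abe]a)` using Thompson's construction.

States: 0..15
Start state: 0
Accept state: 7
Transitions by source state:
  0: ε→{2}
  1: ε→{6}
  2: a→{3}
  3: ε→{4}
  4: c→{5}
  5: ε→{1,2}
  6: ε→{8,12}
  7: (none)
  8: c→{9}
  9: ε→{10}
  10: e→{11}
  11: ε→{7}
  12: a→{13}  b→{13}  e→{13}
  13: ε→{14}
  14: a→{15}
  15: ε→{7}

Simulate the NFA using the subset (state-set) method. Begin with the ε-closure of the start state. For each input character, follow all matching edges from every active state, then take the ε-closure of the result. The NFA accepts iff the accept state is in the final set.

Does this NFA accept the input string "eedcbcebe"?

Answer: REJECT

Steps:
S₀ = ε-closure({0}) = {0,2}
'e' @ 1: {}  — state set empty
rest 'edcbcebe' ignored (set empty)
end set {} — state 7 not in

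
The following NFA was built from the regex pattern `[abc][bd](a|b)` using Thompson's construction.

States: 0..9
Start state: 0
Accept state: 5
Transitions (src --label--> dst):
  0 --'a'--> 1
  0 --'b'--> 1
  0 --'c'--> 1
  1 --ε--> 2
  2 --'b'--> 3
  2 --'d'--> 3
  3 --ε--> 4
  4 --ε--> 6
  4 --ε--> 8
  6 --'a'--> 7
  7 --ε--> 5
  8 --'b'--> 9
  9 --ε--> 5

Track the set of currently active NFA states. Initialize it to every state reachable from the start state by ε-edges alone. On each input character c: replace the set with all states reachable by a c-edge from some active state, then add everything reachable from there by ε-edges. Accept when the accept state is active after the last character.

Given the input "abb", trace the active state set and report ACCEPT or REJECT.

initial (ε-close {0}): {0}
'a' @ 1: {1,2}
'b' @ 2: {3,4,6,8}
'b' @ 3: {5,9}  [accepting]
after full input: {5,9}  (accept=5 in)

Answer: ACCEPT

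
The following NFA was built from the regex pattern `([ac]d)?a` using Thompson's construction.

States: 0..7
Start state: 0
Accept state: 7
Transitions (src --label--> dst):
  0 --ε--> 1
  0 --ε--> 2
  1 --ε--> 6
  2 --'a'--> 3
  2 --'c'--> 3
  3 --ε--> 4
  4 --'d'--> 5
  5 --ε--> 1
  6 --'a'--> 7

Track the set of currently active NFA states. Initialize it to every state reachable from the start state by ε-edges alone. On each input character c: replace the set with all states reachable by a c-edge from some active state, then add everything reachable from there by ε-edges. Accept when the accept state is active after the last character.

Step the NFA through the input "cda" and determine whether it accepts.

initial (ε-close {0}): {0,1,2,6}
'c' @ 1: {3,4}
'd' @ 2: {1,5,6}
'a' @ 3: {7}  ✓accept
after full input: {7}  (accept=7 in)

Answer: ACCEPT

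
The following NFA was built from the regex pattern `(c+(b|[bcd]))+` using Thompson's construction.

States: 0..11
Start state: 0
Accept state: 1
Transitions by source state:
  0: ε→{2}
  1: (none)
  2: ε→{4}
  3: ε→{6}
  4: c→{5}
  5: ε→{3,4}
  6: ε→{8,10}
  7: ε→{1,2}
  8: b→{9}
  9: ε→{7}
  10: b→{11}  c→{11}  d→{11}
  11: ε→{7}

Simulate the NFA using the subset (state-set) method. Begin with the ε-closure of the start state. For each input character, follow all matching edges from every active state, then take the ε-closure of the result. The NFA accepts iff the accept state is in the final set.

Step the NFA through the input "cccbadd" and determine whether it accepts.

start: ε-closure({0}) = {0,2,4}
'c' @ 1: {3,4,5,6,8,10}
'c' @ 2: {1,2,3,4,5,6,7,8,10,11}  [accepting]
'c' @ 3: {1,2,3,4,5,6,7,8,10,11}  [accepting]
'b' @ 4: {1,2,4,7,9,11}  [accepting]
'a' @ 5: {}  — state set empty
rest 'dd' ignored (set empty)
after full input: {}  (accept=1 not in)

Answer: REJECT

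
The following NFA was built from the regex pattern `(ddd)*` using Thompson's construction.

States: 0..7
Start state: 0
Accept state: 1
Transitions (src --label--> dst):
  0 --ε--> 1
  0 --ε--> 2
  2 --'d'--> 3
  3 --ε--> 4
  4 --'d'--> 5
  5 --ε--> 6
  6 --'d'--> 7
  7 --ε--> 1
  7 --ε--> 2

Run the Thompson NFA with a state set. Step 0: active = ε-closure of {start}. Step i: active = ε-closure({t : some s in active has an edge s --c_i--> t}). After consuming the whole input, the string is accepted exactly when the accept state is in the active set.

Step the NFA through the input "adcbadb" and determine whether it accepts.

Answer: REJECT

Derivation:
initial (ε-close {0}): {0,1,2}
'a' @ 1: {}  — dead — no transitions
rest 'dcbadb' ignored (set empty)
after full input: {}  (accept=1 not in)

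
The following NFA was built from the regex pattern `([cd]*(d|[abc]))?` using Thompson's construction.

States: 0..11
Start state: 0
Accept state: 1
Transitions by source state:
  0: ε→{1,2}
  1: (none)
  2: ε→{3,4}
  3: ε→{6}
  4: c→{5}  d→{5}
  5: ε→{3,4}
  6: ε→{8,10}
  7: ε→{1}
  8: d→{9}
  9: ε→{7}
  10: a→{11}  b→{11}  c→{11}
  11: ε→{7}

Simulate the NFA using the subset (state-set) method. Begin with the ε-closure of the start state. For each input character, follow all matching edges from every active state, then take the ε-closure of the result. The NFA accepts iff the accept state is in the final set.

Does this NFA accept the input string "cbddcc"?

initial (ε-close {0}): {0,1,2,3,4,6,8,10}
'c' @ 1: {1,3,4,5,6,7,8,10,11}  (accept∈set)
'b' @ 2: {1,7,11}  (accept∈set)
'd' @ 3: {}  — state set empty
rest 'dcc' ignored (set empty)
final: {}; accept 1 not in set

Answer: REJECT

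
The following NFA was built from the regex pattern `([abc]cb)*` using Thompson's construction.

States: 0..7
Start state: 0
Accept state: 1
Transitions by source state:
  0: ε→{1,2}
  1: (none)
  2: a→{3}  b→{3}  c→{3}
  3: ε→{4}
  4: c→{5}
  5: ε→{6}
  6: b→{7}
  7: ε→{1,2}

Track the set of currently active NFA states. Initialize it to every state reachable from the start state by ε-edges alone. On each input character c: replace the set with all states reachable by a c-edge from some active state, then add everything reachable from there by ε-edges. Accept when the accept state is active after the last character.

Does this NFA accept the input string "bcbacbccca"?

start: ε-closure({0}) = {0,1,2}
'b' @ 1: {3,4}
'c' @ 2: {5,6}
'b' @ 3: {1,2,7}  ✓accept
'a' @ 4: {3,4}
'c' @ 5: {5,6}
'b' @ 6: {1,2,7}  ✓accept
'c' @ 7: {3,4}
'c' @ 8: {5,6}
'c' @ 9: {}  — state set empty
rest 'a' ignored (set empty)
after full input: {}  (accept=1 not in)

Answer: REJECT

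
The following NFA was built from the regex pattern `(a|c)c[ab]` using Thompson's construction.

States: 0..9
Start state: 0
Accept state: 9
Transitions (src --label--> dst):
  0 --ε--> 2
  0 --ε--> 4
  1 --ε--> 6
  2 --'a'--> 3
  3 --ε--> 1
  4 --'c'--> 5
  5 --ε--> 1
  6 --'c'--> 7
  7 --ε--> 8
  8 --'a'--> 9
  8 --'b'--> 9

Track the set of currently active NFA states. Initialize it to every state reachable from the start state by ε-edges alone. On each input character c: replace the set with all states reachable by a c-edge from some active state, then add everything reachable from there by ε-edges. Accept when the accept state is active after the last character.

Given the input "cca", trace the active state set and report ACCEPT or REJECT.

S₀ = ε-closure({0}) = {0,2,4}
'c' @ 1: {1,5,6}
'c' @ 2: {7,8}
'a' @ 3: {9}  [accepting]
end set {9} — state 9 in

Answer: ACCEPT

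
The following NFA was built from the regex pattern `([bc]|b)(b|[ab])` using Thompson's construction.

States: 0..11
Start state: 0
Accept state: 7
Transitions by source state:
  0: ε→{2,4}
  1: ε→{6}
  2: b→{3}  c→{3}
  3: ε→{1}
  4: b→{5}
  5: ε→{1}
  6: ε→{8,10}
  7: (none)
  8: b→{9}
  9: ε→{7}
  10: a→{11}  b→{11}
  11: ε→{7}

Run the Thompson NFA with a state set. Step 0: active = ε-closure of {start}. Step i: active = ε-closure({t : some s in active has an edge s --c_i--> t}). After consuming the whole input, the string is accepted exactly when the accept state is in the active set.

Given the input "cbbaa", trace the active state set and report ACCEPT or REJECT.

Answer: REJECT

Derivation:
initial (ε-close {0}): {0,2,4}
'c' @ 1: {1,3,6,8,10}
'b' @ 2: {7,9,11}  ✓accept
'b' @ 3: {}  — no active states
rest 'aa' ignored (set empty)
after full input: {}  (accept=7 not in)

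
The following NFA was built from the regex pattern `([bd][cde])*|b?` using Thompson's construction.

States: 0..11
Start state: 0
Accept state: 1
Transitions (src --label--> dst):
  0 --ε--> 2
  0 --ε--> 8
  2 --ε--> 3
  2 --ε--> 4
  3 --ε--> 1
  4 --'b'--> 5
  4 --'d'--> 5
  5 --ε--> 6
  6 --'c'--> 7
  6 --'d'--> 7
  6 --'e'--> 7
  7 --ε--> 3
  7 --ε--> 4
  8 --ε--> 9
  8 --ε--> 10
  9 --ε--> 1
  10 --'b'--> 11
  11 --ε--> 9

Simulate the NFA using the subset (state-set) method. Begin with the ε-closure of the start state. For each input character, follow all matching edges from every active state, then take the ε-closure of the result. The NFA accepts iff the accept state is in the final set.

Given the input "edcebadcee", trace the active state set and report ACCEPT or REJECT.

start: ε-closure({0}) = {0,1,2,3,4,8,9,10}
'e' @ 1: {}  — state set empty
rest 'dcebadcee' ignored (set empty)
final: {}; accept 1 not in set

Answer: REJECT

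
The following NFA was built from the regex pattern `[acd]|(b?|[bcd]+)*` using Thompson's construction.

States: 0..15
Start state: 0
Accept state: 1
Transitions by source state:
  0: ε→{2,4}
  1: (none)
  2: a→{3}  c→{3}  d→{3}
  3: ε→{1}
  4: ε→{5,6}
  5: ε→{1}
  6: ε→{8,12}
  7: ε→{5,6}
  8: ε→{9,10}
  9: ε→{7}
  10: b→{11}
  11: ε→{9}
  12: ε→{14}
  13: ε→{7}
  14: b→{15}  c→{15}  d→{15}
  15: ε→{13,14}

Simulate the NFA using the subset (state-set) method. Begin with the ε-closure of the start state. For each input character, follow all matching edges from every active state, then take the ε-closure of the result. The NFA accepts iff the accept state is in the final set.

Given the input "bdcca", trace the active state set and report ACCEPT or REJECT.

S₀ = ε-closure({0}) = {0,1,2,4,5,6,7,8,9,10,12,14}
'b' @ 1: {1,5,6,7,8,9,10,11,12,13,14,15}  (accept∈set)
'd' @ 2: {1,5,6,7,8,9,10,12,13,14,15}  (accept∈set)
'c' @ 3: {1,5,6,7,8,9,10,12,13,14,15}  (accept∈set)
'c' @ 4: {1,5,6,7,8,9,10,12,13,14,15}  (accept∈set)
'a' @ 5: {}  — dead — no transitions
after full input: {}  (accept=1 not in)

Answer: REJECT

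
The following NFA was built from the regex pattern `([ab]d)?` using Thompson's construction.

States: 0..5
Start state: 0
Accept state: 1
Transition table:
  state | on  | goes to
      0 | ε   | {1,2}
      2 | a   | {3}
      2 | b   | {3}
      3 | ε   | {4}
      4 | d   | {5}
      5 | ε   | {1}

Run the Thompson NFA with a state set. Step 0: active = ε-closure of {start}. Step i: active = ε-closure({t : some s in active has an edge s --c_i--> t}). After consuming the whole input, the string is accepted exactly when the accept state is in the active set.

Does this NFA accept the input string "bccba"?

start: ε-closure({0}) = {0,1,2}
'b' @ 1: {3,4}
'c' @ 2: {}  — state set empty
rest 'cba' ignored (set empty)
after full input: {}  (accept=1 not in)

Answer: REJECT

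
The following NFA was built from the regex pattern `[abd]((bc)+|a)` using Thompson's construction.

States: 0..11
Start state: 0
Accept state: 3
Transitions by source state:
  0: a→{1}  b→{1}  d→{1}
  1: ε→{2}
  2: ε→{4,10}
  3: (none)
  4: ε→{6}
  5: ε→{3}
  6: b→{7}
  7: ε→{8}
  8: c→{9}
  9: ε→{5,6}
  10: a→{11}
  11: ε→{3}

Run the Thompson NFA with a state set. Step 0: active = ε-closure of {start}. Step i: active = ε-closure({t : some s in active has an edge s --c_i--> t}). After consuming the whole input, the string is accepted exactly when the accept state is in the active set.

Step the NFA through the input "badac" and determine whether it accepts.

Answer: REJECT

Steps:
S₀ = ε-closure({0}) = {0}
'b' @ 1: {1,2,4,6,10}
'a' @ 2: {3,11}  (accept∈set)
'd' @ 3: {}  — state set empty
rest 'ac' ignored (set empty)
end set {} — state 3 not in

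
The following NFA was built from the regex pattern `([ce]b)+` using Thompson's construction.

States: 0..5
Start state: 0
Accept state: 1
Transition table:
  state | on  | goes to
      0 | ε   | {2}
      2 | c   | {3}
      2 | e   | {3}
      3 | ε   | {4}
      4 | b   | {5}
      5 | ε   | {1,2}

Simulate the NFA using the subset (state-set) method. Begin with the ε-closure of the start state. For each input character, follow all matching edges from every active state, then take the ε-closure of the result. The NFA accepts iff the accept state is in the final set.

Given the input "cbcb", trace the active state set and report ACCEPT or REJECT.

S₀ = ε-closure({0}) = {0,2}
'c' @ 1: {3,4}
'b' @ 2: {1,2,5}  [accepting]
'c' @ 3: {3,4}
'b' @ 4: {1,2,5}  [accepting]
after full input: {1,2,5}  (accept=1 in)

Answer: ACCEPT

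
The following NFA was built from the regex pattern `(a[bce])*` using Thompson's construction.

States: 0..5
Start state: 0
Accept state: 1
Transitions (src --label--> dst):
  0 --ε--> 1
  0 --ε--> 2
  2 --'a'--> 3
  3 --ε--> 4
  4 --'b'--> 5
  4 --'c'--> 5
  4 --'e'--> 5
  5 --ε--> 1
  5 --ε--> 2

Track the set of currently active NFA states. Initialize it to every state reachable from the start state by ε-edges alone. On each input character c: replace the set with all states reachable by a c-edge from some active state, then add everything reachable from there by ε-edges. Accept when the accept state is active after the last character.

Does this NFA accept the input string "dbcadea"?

Answer: REJECT

Derivation:
start: ε-closure({0}) = {0,1,2}
'd' @ 1: {}  — no active states
rest 'bcadea' ignored (set empty)
final: {}; accept 1 not in set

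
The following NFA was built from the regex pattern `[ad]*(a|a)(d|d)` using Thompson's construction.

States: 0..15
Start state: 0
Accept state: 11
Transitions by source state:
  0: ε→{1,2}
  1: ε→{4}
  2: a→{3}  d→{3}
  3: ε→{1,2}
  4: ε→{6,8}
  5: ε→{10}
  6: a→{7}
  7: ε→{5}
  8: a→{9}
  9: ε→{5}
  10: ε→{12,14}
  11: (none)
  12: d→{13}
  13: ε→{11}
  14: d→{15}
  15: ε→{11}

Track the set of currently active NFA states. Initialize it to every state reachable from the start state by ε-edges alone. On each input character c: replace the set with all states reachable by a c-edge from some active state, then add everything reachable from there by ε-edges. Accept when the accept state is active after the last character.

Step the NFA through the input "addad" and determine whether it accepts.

Answer: ACCEPT

Steps:
S₀ = ε-closure({0}) = {0,1,2,4,6,8}
'a' @ 1: {1,2,3,4,5,6,7,8,9,10,12,14}
'd' @ 2: {1,2,3,4,6,8,11,13,15}  (accept∈set)
'd' @ 3: {1,2,3,4,6,8}
'a' @ 4: {1,2,3,4,5,6,7,8,9,10,12,14}
'd' @ 5: {1,2,3,4,6,8,11,13,15}  (accept∈set)
end set {1,2,3,4,6,8,11,13,15} — state 11 in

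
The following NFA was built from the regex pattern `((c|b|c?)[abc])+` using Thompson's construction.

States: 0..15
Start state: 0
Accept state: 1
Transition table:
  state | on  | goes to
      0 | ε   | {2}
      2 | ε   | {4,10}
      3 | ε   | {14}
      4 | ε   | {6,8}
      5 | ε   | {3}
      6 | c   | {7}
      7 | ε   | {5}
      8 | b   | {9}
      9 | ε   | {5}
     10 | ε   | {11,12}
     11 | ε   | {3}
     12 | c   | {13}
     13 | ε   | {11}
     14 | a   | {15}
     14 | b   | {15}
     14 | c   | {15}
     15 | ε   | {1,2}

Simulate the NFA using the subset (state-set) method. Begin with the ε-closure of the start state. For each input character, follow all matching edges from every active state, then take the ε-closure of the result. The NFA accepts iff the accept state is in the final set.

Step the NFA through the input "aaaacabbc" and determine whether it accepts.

S₀ = ε-closure({0}) = {0,2,3,4,6,8,10,11,12,14}
'a' @ 1: {1,2,3,4,6,8,10,11,12,14,15}  [accepting]
'a' @ 2: {1,2,3,4,6,8,10,11,12,14,15}  [accepting]
'a' @ 3: {1,2,3,4,6,8,10,11,12,14,15}  [accepting]
'a' @ 4: {1,2,3,4,6,8,10,11,12,14,15}  [accepting]
'c' @ 5: {1,2,3,4,5,6,7,8,10,11,12,13,14,15}  [accepting]
'a' @ 6: {1,2,3,4,6,8,10,11,12,14,15}  [accepting]
'b' @ 7: {1,2,3,4,5,6,8,9,10,11,12,14,15}  [accepting]
'b' @ 8: {1,2,3,4,5,6,8,9,10,11,12,14,15}  [accepting]
'c' @ 9: {1,2,3,4,5,6,7,8,10,11,12,13,14,15}  [accepting]
after full input: {1,2,3,4,5,6,7,8,10,11,12,13,14,15}  (accept=1 in)

Answer: ACCEPT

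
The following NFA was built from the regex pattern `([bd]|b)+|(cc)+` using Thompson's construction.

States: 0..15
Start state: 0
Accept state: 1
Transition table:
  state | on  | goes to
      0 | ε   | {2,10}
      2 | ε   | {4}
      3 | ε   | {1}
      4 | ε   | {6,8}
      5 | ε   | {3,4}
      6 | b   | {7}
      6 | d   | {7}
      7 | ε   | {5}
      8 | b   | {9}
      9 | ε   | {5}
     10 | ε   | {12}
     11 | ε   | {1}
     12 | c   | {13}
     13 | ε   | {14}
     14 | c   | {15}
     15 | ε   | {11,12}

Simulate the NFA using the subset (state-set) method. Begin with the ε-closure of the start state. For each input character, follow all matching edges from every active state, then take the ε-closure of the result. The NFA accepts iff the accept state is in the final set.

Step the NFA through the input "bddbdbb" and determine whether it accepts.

Answer: ACCEPT

Steps:
start: ε-closure({0}) = {0,2,4,6,8,10,12}
'b' @ 1: {1,3,4,5,6,7,8,9}  (accept∈set)
'd' @ 2: {1,3,4,5,6,7,8}  (accept∈set)
'd' @ 3: {1,3,4,5,6,7,8}  (accept∈set)
'b' @ 4: {1,3,4,5,6,7,8,9}  (accept∈set)
'd' @ 5: {1,3,4,5,6,7,8}  (accept∈set)
'b' @ 6: {1,3,4,5,6,7,8,9}  (accept∈set)
'b' @ 7: {1,3,4,5,6,7,8,9}  (accept∈set)
after full input: {1,3,4,5,6,7,8,9}  (accept=1 in)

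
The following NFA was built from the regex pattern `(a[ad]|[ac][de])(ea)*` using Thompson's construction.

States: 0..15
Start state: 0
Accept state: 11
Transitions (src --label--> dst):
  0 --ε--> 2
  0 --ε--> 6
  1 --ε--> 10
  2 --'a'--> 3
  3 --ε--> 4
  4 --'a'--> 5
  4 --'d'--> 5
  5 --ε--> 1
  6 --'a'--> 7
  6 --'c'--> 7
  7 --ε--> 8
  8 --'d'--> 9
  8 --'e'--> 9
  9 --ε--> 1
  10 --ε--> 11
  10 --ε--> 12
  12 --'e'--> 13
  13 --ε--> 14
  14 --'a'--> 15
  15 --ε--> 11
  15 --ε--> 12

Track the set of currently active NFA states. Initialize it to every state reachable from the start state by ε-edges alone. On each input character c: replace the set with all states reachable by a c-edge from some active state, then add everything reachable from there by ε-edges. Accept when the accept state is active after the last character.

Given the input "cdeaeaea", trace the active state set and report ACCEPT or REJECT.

S₀ = ε-closure({0}) = {0,2,6}
'c' @ 1: {7,8}
'd' @ 2: {1,9,10,11,12}  (accept∈set)
'e' @ 3: {13,14}
'a' @ 4: {11,12,15}  (accept∈set)
'e' @ 5: {13,14}
'a' @ 6: {11,12,15}  (accept∈set)
'e' @ 7: {13,14}
'a' @ 8: {11,12,15}  (accept∈set)
final: {11,12,15}; accept 11 in set

Answer: ACCEPT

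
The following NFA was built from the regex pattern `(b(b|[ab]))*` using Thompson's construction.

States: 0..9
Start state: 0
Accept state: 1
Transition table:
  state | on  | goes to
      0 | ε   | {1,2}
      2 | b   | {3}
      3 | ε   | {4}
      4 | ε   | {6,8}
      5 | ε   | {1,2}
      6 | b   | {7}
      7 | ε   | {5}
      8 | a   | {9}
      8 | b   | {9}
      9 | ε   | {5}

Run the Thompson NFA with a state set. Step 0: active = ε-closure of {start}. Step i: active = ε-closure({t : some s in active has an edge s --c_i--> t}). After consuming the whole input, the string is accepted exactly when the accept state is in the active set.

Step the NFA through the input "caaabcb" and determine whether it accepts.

initial (ε-close {0}): {0,1,2}
'c' @ 1: {}  — dead — no transitions
rest 'aaabcb' ignored (set empty)
after full input: {}  (accept=1 not in)

Answer: REJECT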